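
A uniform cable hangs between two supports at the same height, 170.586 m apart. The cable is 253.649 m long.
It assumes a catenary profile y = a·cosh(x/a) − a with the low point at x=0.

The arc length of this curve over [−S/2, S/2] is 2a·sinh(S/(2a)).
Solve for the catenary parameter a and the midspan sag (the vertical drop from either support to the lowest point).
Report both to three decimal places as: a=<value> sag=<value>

seed: a₀ = √(S³/(24(L−S))) = √(170.586³/(24·83.063)) = 49.900587
iter 1: u=1.709258  f(a)=+1.301e+01  f'(a)=-4.409e+00  a ← 49.900587 − (+1.301e+01/-4.409e+00) = 52.852074
iter 2: u=1.613806  f(a)=+1.244e+00  f'(a)=-3.603e+00  a ← 52.852074 − (+1.244e+00/-3.603e+00) = 53.197318
iter 3: u=1.603333  f(a)=+1.402e-02  f'(a)=-3.522e+00  a ← 53.197318 − (+1.402e-02/-3.522e+00) = 53.201298
iter 4: u=1.603213  f(a)=+1.825e-06  f'(a)=-3.521e+00  a ← 53.201298 − (+1.825e-06/-3.521e+00) = 53.201298
iter 5: u=1.603213  f(a)=+2.842e-14  f'(a)=-3.521e+00  a ← 53.201298 − (+2.842e-14/-3.521e+00) = 53.201298
converged: |Δa| < 1e-12 after 5 iterations
sag = a·(cosh(S/(2a)) − 1) = 53.201298·(cosh(1.603213) − 1) = 84.329905
T_max/T_min = cosh(S/(2a)) = 2.585110

a=53.201 sag=84.330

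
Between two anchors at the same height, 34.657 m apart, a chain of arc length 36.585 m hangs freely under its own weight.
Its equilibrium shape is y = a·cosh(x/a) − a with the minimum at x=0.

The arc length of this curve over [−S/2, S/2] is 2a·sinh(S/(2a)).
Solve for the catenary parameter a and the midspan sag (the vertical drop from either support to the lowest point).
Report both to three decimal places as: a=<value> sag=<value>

seed: a₀ = √(S³/(24(L−S))) = √(34.657³/(24·1.928)) = 29.993511
iter 1: u=0.577742  f(a)=+3.243e-02  f'(a)=-1.329e-01  a ← 29.993511 − (+3.243e-02/-1.329e-01) = 30.237551
iter 2: u=0.573079  f(a)=+4.001e-04  f'(a)=-1.296e-01  a ← 30.237551 − (+4.001e-04/-1.296e-01) = 30.240638
iter 3: u=0.573020  f(a)=+6.258e-08  f'(a)=-1.296e-01  a ← 30.240638 − (+6.258e-08/-1.296e-01) = 30.240638
iter 4: u=0.573020  f(a)=+0.000e+00  f'(a)=-1.296e-01  a ← 30.240638 − (+0.000e+00/-1.296e-01) = 30.240638
converged: |Δa| < 1e-12 after 4 iterations
sag = a·(cosh(S/(2a)) − 1) = 30.240638·(cosh(0.573020) − 1) = 5.102137
T_max/T_min = cosh(S/(2a)) = 1.168718

a=30.241 sag=5.102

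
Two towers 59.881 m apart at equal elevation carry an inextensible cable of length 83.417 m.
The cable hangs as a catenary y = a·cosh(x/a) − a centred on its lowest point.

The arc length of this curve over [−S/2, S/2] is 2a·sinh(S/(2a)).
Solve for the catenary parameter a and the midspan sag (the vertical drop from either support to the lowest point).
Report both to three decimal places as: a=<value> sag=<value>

a=20.556 sag=25.943

seed: a₀ = √(S³/(24(L−S))) = √(59.881³/(24·23.536)) = 19.496723
iter 1: u=1.535668  f(a)=+2.936e+00  f'(a)=-3.034e+00  a ← 19.496723 − (+2.936e+00/-3.034e+00) = 20.464562
iter 2: u=1.463041  f(a)=+2.328e-01  f'(a)=-2.570e+00  a ← 20.464562 − (+2.328e-01/-2.570e+00) = 20.555140
iter 3: u=1.456594  f(a)=+1.742e-03  f'(a)=-2.532e+00  a ← 20.555140 − (+1.742e-03/-2.532e+00) = 20.555828
iter 4: u=1.456546  f(a)=+9.914e-08  f'(a)=-2.532e+00  a ← 20.555828 − (+9.914e-08/-2.532e+00) = 20.555829
iter 5: u=1.456546  f(a)=+0.000e+00  f'(a)=-2.532e+00  a ← 20.555829 − (+0.000e+00/-2.532e+00) = 20.555829
converged: |Δa| < 1e-12 after 5 iterations
sag = a·(cosh(S/(2a)) − 1) = 20.555829·(cosh(1.456546) − 1) = 25.943000
T_max/T_min = cosh(S/(2a)) = 2.262075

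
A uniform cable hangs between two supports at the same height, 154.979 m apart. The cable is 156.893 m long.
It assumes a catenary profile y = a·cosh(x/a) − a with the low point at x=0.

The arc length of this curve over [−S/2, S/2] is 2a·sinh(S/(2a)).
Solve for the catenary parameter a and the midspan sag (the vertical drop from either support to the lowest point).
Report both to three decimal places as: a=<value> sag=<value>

a=285.190 sag=10.592

seed: a₀ = √(S³/(24(L−S))) = √(154.979³/(24·1.914)) = 284.664096
iter 1: u=0.272214  f(a)=+7.104e-03  f'(a)=-1.355e-02  a ← 284.664096 − (+7.104e-03/-1.355e-02) = 285.188474
iter 2: u=0.271713  f(a)=+1.968e-05  f'(a)=-1.347e-02  a ← 285.188474 − (+1.968e-05/-1.347e-02) = 285.189935
iter 3: u=0.271712  f(a)=+1.519e-10  f'(a)=-1.347e-02  a ← 285.189935 − (+1.519e-10/-1.347e-02) = 285.189935
iter 4: u=0.271712  f(a)=+0.000e+00  f'(a)=-1.347e-02  a ← 285.189935 − (+0.000e+00/-1.347e-02) = 285.189935
converged: |Δa| < 1e-12 after 4 iterations
sag = a·(cosh(S/(2a)) − 1) = 285.189935·(cosh(0.271712) − 1) = 10.592337
T_max/T_min = cosh(S/(2a)) = 1.037141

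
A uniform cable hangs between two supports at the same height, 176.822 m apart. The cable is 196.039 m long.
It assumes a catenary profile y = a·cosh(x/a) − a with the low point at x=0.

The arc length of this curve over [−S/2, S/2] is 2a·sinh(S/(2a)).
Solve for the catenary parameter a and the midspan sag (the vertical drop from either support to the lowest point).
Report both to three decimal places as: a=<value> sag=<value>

seed: a₀ = √(S³/(24(L−S))) = √(176.822³/(24·19.217)) = 109.485355
iter 1: u=0.807514  f(a)=+6.364e-01  f'(a)=-3.745e-01  a ← 109.485355 − (+6.364e-01/-3.745e-01) = 111.184723
iter 2: u=0.795172  f(a)=+1.512e-02  f'(a)=-3.569e-01  a ← 111.184723 − (+1.512e-02/-3.569e-01) = 111.227088
iter 3: u=0.794869  f(a)=+8.994e-06  f'(a)=-3.564e-01  a ← 111.227088 − (+8.994e-06/-3.564e-01) = 111.227113
iter 4: u=0.794869  f(a)=+3.155e-12  f'(a)=-3.564e-01  a ← 111.227113 − (+3.155e-12/-3.564e-01) = 111.227113
converged: |Δa| < 1e-12 after 4 iterations
sag = a·(cosh(S/(2a)) − 1) = 111.227113·(cosh(0.794869) − 1) = 37.027037
T_max/T_min = cosh(S/(2a)) = 1.332896

a=111.227 sag=37.027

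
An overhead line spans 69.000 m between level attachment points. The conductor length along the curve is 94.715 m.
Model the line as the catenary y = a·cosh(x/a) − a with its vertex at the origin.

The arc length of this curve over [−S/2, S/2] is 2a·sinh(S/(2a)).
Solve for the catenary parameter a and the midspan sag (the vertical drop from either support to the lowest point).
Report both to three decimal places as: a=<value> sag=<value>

seed: a₀ = √(S³/(24(L−S))) = √(69.000³/(24·25.715)) = 23.071443
iter 1: u=1.495355  f(a)=+3.033e+00  f'(a)=-2.769e+00  a ← 23.071443 − (+3.033e+00/-2.769e+00) = 24.166725
iter 2: u=1.427583  f(a)=+2.294e-01  f'(a)=-2.365e+00  a ← 24.166725 − (+2.294e-01/-2.365e+00) = 24.263712
iter 3: u=1.421876  f(a)=+1.549e-03  f'(a)=-2.333e+00  a ← 24.263712 − (+1.549e-03/-2.333e+00) = 24.264376
iter 4: u=1.421837  f(a)=+7.167e-08  f'(a)=-2.333e+00  a ← 24.264376 − (+7.167e-08/-2.333e+00) = 24.264376
iter 5: u=1.421837  f(a)=+0.000e+00  f'(a)=-2.333e+00  a ← 24.264376 − (+0.000e+00/-2.333e+00) = 24.264376
converged: |Δa| < 1e-12 after 5 iterations
sag = a·(cosh(S/(2a)) − 1) = 24.264376·(cosh(1.421837) − 1) = 28.947396
T_max/T_min = cosh(S/(2a)) = 2.193000

a=24.264 sag=28.947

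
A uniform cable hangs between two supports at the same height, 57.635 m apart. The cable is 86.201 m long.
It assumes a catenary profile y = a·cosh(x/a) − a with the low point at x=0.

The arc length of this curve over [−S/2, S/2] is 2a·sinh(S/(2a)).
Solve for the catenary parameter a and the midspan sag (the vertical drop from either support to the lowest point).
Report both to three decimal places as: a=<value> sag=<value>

seed: a₀ = √(S³/(24(L−S))) = √(57.635³/(24·28.566)) = 16.710872
iter 1: u=1.724476  f(a)=+4.561e+00  f'(a)=-4.550e+00  a ← 16.710872 − (+4.561e+00/-4.550e+00) = 17.713361
iter 2: u=1.626879  f(a)=+4.427e-01  f'(a)=-3.706e+00  a ← 17.713361 − (+4.427e-01/-3.706e+00) = 17.832811
iter 3: u=1.615982  f(a)=+5.159e-03  f'(a)=-3.620e+00  a ← 17.832811 − (+5.159e-03/-3.620e+00) = 17.834236
iter 4: u=1.615853  f(a)=+7.188e-07  f'(a)=-3.619e+00  a ← 17.834236 − (+7.188e-07/-3.619e+00) = 17.834236
iter 5: u=1.615853  f(a)=+4.263e-14  f'(a)=-3.619e+00  a ← 17.834236 − (+4.263e-14/-3.619e+00) = 17.834236
converged: |Δa| < 1e-12 after 5 iterations
sag = a·(cosh(S/(2a)) − 1) = 17.834236·(cosh(1.615853) − 1) = 28.810303
T_max/T_min = cosh(S/(2a)) = 2.615449

a=17.834 sag=28.810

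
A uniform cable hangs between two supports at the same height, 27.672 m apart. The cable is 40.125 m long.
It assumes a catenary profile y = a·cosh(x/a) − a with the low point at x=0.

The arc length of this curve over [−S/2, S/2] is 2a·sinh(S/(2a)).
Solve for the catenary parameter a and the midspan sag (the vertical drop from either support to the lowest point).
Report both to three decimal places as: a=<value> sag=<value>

a=8.938 sag=13.025

seed: a₀ = √(S³/(24(L−S))) = √(27.672³/(24·12.453)) = 8.420119
iter 1: u=1.643207  f(a)=+1.793e+00  f'(a)=-3.838e+00  a ← 8.420119 − (+1.793e+00/-3.838e+00) = 8.887464
iter 2: u=1.556800  f(a)=+1.601e-01  f'(a)=-3.180e+00  a ← 8.887464 − (+1.601e-01/-3.180e+00) = 8.937821
iter 3: u=1.548028  f(a)=+1.553e-03  f'(a)=-3.119e+00  a ← 8.937821 − (+1.553e-03/-3.119e+00) = 8.938319
iter 4: u=1.547942  f(a)=+1.493e-07  f'(a)=-3.118e+00  a ← 8.938319 − (+1.493e-07/-3.118e+00) = 8.938319
iter 5: u=1.547942  f(a)=-1.421e-14  f'(a)=-3.118e+00  a ← 8.938319 − (-1.421e-14/-3.118e+00) = 8.938319
converged: |Δa| < 1e-12 after 5 iterations
sag = a·(cosh(S/(2a)) − 1) = 8.938319·(cosh(1.547942) − 1) = 13.025229
T_max/T_min = cosh(S/(2a)) = 2.457235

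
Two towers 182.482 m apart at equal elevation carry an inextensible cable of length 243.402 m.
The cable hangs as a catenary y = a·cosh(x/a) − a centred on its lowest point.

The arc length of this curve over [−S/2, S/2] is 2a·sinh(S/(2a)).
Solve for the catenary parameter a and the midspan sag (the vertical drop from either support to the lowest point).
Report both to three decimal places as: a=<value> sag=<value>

a=67.476 sag=71.679

seed: a₀ = √(S³/(24(L−S))) = √(182.482³/(24·60.920)) = 64.468042
iter 1: u=1.415290  f(a)=+6.401e+00  f'(a)=-2.297e+00  a ← 64.468042 − (+6.401e+00/-2.297e+00) = 67.254991
iter 2: u=1.356643  f(a)=+4.384e-01  f'(a)=-1.992e+00  a ← 67.254991 − (+4.384e-01/-1.992e+00) = 67.475116
iter 3: u=1.352217  f(a)=+2.392e-03  f'(a)=-1.970e+00  a ← 67.475116 − (+2.392e-03/-1.970e+00) = 67.476330
iter 4: u=1.352193  f(a)=+7.205e-08  f'(a)=-1.970e+00  a ← 67.476330 − (+7.205e-08/-1.970e+00) = 67.476330
iter 5: u=1.352193  f(a)=+5.684e-14  f'(a)=-1.970e+00  a ← 67.476330 − (+5.684e-14/-1.970e+00) = 67.476330
converged: |Δa| < 1e-12 after 5 iterations
sag = a·(cosh(S/(2a)) − 1) = 67.476330·(cosh(1.352193) − 1) = 71.678938
T_max/T_min = cosh(S/(2a)) = 2.062283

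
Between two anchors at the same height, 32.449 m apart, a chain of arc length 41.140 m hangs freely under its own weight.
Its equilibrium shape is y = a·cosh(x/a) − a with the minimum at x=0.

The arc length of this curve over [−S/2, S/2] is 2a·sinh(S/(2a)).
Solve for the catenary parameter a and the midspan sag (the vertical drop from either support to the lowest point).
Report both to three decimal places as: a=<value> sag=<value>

a=13.284 sag=11.203

seed: a₀ = √(S³/(24(L−S))) = √(32.449³/(24·8.691)) = 12.798571
iter 1: u=1.267681  f(a)=+7.257e-01  f'(a)=-1.589e+00  a ← 12.798571 − (+7.257e-01/-1.589e+00) = 13.255164
iter 2: u=1.224014  f(a)=+4.064e-02  f'(a)=-1.416e+00  a ← 13.255164 − (+4.064e-02/-1.416e+00) = 13.283868
iter 3: u=1.221369  f(a)=+1.442e-04  f'(a)=-1.406e+00  a ← 13.283868 − (+1.442e-04/-1.406e+00) = 13.283971
iter 4: u=1.221359  f(a)=+1.830e-09  f'(a)=-1.406e+00  a ← 13.283971 − (+1.830e-09/-1.406e+00) = 13.283971
iter 5: u=1.221359  f(a)=+7.105e-15  f'(a)=-1.406e+00  a ← 13.283971 − (+7.105e-15/-1.406e+00) = 13.283971
converged: |Δa| < 1e-12 after 5 iterations
sag = a·(cosh(S/(2a)) − 1) = 13.283971·(cosh(1.221359) − 1) = 11.202531
T_max/T_min = cosh(S/(2a)) = 1.843312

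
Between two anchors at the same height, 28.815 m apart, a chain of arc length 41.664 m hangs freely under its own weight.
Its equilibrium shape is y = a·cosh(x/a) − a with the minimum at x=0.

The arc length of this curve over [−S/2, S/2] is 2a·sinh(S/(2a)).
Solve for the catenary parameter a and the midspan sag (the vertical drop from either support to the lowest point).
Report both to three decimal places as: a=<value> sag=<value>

a=9.346 sag=13.487

seed: a₀ = √(S³/(24(L−S))) = √(28.815³/(24·12.849)) = 8.808210
iter 1: u=1.635690  f(a)=+1.833e+00  f'(a)=-3.776e+00  a ← 8.808210 − (+1.833e+00/-3.776e+00) = 9.293458
iter 2: u=1.550284  f(a)=+1.623e-01  f'(a)=-3.135e+00  a ← 9.293458 − (+1.623e-01/-3.135e+00) = 9.345247
iter 3: u=1.541693  f(a)=+1.547e-03  f'(a)=-3.075e+00  a ← 9.345247 − (+1.547e-03/-3.075e+00) = 9.345750
iter 4: u=1.541610  f(a)=+1.435e-07  f'(a)=-3.074e+00  a ← 9.345750 − (+1.435e-07/-3.074e+00) = 9.345750
iter 5: u=1.541610  f(a)=+0.000e+00  f'(a)=-3.074e+00  a ← 9.345750 − (+0.000e+00/-3.074e+00) = 9.345750
converged: |Δa| < 1e-12 after 5 iterations
sag = a·(cosh(S/(2a)) − 1) = 9.345750·(cosh(1.541610) − 1) = 13.486579
T_max/T_min = cosh(S/(2a)) = 2.443071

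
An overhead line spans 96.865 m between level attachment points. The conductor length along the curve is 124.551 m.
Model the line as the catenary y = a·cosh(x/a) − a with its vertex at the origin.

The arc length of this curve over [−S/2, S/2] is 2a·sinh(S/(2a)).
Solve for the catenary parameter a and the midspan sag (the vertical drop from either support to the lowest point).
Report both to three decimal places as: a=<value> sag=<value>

a=38.476 sag=34.727

seed: a₀ = √(S³/(24(L−S))) = √(96.865³/(24·27.686)) = 36.984061
iter 1: u=1.309551  f(a)=+2.473e+00  f'(a)=-1.770e+00  a ← 36.984061 − (+2.473e+00/-1.770e+00) = 38.381236
iter 2: u=1.261880  f(a)=+1.471e-01  f'(a)=-1.565e+00  a ← 38.381236 − (+1.471e-01/-1.565e+00) = 38.475182
iter 3: u=1.258798  f(a)=+5.926e-04  f'(a)=-1.553e+00  a ← 38.475182 − (+5.926e-04/-1.553e+00) = 38.475563
iter 4: u=1.258786  f(a)=+9.711e-09  f'(a)=-1.553e+00  a ← 38.475563 − (+9.711e-09/-1.553e+00) = 38.475563
iter 5: u=1.258786  f(a)=+0.000e+00  f'(a)=-1.553e+00  a ← 38.475563 − (+0.000e+00/-1.553e+00) = 38.475563
converged: |Δa| < 1e-12 after 5 iterations
sag = a·(cosh(S/(2a)) − 1) = 38.475563·(cosh(1.258786) − 1) = 34.726943
T_max/T_min = cosh(S/(2a)) = 1.902571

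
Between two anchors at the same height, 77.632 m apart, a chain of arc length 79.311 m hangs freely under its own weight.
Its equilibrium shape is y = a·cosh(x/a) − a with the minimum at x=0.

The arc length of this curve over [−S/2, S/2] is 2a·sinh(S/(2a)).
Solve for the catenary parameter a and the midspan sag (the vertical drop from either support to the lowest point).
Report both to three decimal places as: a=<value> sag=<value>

seed: a₀ = √(S³/(24(L−S))) = √(77.632³/(24·1.679)) = 107.753204
iter 1: u=0.360231  f(a)=+1.093e-02  f'(a)=-3.157e-02  a ← 107.753204 − (+1.093e-02/-3.157e-02) = 108.099341
iter 2: u=0.359077  f(a)=+5.288e-05  f'(a)=-3.127e-02  a ← 108.099341 − (+5.288e-05/-3.127e-02) = 108.101033
iter 3: u=0.359072  f(a)=+1.252e-09  f'(a)=-3.126e-02  a ← 108.101033 − (+1.252e-09/-3.126e-02) = 108.101033
iter 4: u=0.359072  f(a)=+1.421e-14  f'(a)=-3.126e-02  a ← 108.101033 − (+1.421e-14/-3.126e-02) = 108.101033
converged: |Δa| < 1e-12 after 4 iterations
sag = a·(cosh(S/(2a)) − 1) = 108.101033·(cosh(0.359072) − 1) = 7.044058
T_max/T_min = cosh(S/(2a)) = 1.065162

a=108.101 sag=7.044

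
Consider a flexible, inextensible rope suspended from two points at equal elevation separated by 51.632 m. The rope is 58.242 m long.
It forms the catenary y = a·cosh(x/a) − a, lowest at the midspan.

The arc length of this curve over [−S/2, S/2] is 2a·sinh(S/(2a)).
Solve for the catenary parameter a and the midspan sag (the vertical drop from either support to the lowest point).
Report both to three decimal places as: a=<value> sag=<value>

seed: a₀ = √(S³/(24(L−S))) = √(51.632³/(24·6.610)) = 29.455885
iter 1: u=0.876429  f(a)=+2.586e-01  f'(a)=-4.842e-01  a ← 29.455885 − (+2.586e-01/-4.842e-01) = 29.989833
iter 2: u=0.860825  f(a)=+7.198e-03  f'(a)=-4.576e-01  a ← 29.989833 − (+7.198e-03/-4.576e-01) = 30.005562
iter 3: u=0.860374  f(a)=+5.932e-06  f'(a)=-4.569e-01  a ← 30.005562 − (+5.932e-06/-4.569e-01) = 30.005575
iter 4: u=0.860373  f(a)=+4.050e-12  f'(a)=-4.569e-01  a ← 30.005575 − (+4.050e-12/-4.569e-01) = 30.005575
converged: |Δa| < 1e-12 after 4 iterations
sag = a·(cosh(S/(2a)) − 1) = 30.005575·(cosh(0.860373) − 1) = 11.807906
T_max/T_min = cosh(S/(2a)) = 1.393524

a=30.006 sag=11.808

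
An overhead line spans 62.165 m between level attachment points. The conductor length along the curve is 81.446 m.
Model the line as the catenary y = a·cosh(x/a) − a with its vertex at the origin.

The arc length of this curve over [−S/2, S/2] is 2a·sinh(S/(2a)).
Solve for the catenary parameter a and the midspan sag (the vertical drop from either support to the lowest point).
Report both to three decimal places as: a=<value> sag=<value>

seed: a₀ = √(S³/(24(L−S))) = √(62.165³/(24·19.281)) = 22.784973
iter 1: u=1.364167  f(a)=+1.876e+00  f'(a)=-2.029e+00  a ← 22.784973 − (+1.876e+00/-2.029e+00) = 23.709359
iter 2: u=1.310980  f(a)=+1.202e-01  f'(a)=-1.777e+00  a ← 23.709359 − (+1.202e-01/-1.777e+00) = 23.777006
iter 3: u=1.307250  f(a)=+5.682e-04  f'(a)=-1.760e+00  a ← 23.777006 − (+5.682e-04/-1.760e+00) = 23.777329
iter 4: u=1.307233  f(a)=+1.283e-08  f'(a)=-1.760e+00  a ← 23.777329 − (+1.283e-08/-1.760e+00) = 23.777329
iter 5: u=1.307233  f(a)=+0.000e+00  f'(a)=-1.760e+00  a ← 23.777329 − (+0.000e+00/-1.760e+00) = 23.777329
converged: |Δa| < 1e-12 after 5 iterations
sag = a·(cosh(S/(2a)) − 1) = 23.777329·(cosh(1.307233) − 1) = 23.379050
T_max/T_min = cosh(S/(2a)) = 1.983250

a=23.777 sag=23.379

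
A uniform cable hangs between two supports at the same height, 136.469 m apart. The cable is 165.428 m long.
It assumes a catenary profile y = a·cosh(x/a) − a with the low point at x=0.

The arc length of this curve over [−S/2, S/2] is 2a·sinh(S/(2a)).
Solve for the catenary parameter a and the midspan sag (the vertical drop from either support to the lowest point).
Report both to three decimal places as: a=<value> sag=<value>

a=62.310 sag=41.248

seed: a₀ = √(S³/(24(L−S))) = √(136.469³/(24·28.959)) = 60.471900
iter 1: u=1.128367  f(a)=+1.900e+00  f'(a)=-1.085e+00  a ← 60.471900 − (+1.900e+00/-1.085e+00) = 62.222824
iter 2: u=1.096615  f(a)=+8.566e-02  f'(a)=-9.895e-01  a ← 62.222824 − (+8.566e-02/-9.895e-01) = 62.309394
iter 3: u=1.095092  f(a)=+1.923e-04  f'(a)=-9.851e-01  a ← 62.309394 − (+1.923e-04/-9.851e-01) = 62.309589
iter 4: u=1.095088  f(a)=+9.731e-10  f'(a)=-9.851e-01  a ← 62.309589 − (+9.731e-10/-9.851e-01) = 62.309589
iter 5: u=1.095088  f(a)=+0.000e+00  f'(a)=-9.851e-01  a ← 62.309589 − (+0.000e+00/-9.851e-01) = 62.309589
converged: |Δa| < 1e-12 after 5 iterations
sag = a·(cosh(S/(2a)) − 1) = 62.309589·(cosh(1.095088) − 1) = 41.247596
T_max/T_min = cosh(S/(2a)) = 1.661978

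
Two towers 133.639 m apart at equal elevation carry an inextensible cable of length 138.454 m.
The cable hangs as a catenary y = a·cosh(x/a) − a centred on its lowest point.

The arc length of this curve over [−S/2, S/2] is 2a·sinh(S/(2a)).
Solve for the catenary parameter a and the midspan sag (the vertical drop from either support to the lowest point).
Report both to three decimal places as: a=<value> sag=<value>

seed: a₀ = √(S³/(24(L−S))) = √(133.639³/(24·4.815)) = 143.713001
iter 1: u=0.464951  f(a)=+5.231e-02  f'(a)=-6.847e-02  a ← 143.713001 − (+5.231e-02/-6.847e-02) = 144.477060
iter 2: u=0.462492  f(a)=+4.201e-04  f'(a)=-6.737e-02  a ← 144.477060 − (+4.201e-04/-6.737e-02) = 144.483296
iter 3: u=0.462472  f(a)=+2.759e-08  f'(a)=-6.736e-02  a ← 144.483296 − (+2.759e-08/-6.736e-02) = 144.483297
iter 4: u=0.462472  f(a)=-2.842e-14  f'(a)=-6.736e-02  a ← 144.483297 − (-2.842e-14/-6.736e-02) = 144.483297
converged: |Δa| < 1e-12 after 4 iterations
sag = a·(cosh(S/(2a)) − 1) = 144.483297·(cosh(0.462472) − 1) = 15.728440
T_max/T_min = cosh(S/(2a)) = 1.108860

a=144.483 sag=15.728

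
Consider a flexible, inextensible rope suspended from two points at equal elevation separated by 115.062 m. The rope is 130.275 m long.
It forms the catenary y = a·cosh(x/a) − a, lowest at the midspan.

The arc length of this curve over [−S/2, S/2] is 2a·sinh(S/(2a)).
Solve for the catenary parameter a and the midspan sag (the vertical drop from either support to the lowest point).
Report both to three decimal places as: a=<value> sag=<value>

a=65.837 sag=26.777

seed: a₀ = √(S³/(24(L−S))) = √(115.062³/(24·15.213)) = 64.592906
iter 1: u=0.890671  f(a)=+6.149e-01  f'(a)=-5.095e-01  a ← 64.592906 − (+6.149e-01/-5.095e-01) = 65.799897
iter 2: u=0.874333  f(a)=+1.766e-02  f'(a)=-4.806e-01  a ← 65.799897 − (+1.766e-02/-4.806e-01) = 65.836642
iter 3: u=0.873845  f(a)=+1.552e-05  f'(a)=-4.798e-01  a ← 65.836642 − (+1.552e-05/-4.798e-01) = 65.836674
iter 4: u=0.873844  f(a)=+1.199e-11  f'(a)=-4.798e-01  a ← 65.836674 − (+1.199e-11/-4.798e-01) = 65.836674
converged: |Δa| < 1e-12 after 4 iterations
sag = a·(cosh(S/(2a)) − 1) = 65.836674·(cosh(0.873844) − 1) = 26.777372
T_max/T_min = cosh(S/(2a)) = 1.406724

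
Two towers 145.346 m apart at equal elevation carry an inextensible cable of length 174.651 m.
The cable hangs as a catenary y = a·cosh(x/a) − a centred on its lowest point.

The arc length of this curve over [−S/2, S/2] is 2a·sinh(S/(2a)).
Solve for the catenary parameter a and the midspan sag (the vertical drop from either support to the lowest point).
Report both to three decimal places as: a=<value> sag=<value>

a=67.986 sag=42.684

seed: a₀ = √(S³/(24(L−S))) = √(145.346³/(24·29.305)) = 66.073626
iter 1: u=1.099879  f(a)=+1.824e+00  f'(a)=-9.991e-01  a ← 66.073626 − (+1.824e+00/-9.991e-01) = 67.899772
iter 2: u=1.070298  f(a)=+7.837e-02  f'(a)=-9.149e-01  a ← 67.899772 − (+7.837e-02/-9.149e-01) = 67.985433
iter 3: u=1.068950  f(a)=+1.590e-04  f'(a)=-9.112e-01  a ← 67.985433 − (+1.590e-04/-9.112e-01) = 67.985608
iter 4: u=1.068947  f(a)=+6.572e-10  f'(a)=-9.112e-01  a ← 67.985608 − (+6.572e-10/-9.112e-01) = 67.985608
iter 5: u=1.068947  f(a)=+5.684e-14  f'(a)=-9.112e-01  a ← 67.985608 − (+5.684e-14/-9.112e-01) = 67.985608
converged: |Δa| < 1e-12 after 5 iterations
sag = a·(cosh(S/(2a)) − 1) = 67.985608·(cosh(1.068947) − 1) = 42.684107
T_max/T_min = cosh(S/(2a)) = 1.627840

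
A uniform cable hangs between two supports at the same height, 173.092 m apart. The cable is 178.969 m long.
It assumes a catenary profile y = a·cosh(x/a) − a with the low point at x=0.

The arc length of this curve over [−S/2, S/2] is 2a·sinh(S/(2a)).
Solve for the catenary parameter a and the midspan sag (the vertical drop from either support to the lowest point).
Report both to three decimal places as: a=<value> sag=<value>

seed: a₀ = √(S³/(24(L−S))) = √(173.092³/(24·5.877)) = 191.748523
iter 1: u=0.451352  f(a)=+6.015e-02  f'(a)=-6.256e-02  a ← 191.748523 − (+6.015e-02/-6.256e-02) = 192.710108
iter 2: u=0.449099  f(a)=+4.555e-04  f'(a)=-6.161e-02  a ← 192.710108 − (+4.555e-04/-6.161e-02) = 192.717501
iter 3: u=0.449082  f(a)=+2.656e-08  f'(a)=-6.161e-02  a ← 192.717501 − (+2.656e-08/-6.161e-02) = 192.717501
iter 4: u=0.449082  f(a)=+0.000e+00  f'(a)=-6.161e-02  a ← 192.717501 − (+0.000e+00/-6.161e-02) = 192.717501
converged: |Δa| < 1e-12 after 4 iterations
sag = a·(cosh(S/(2a)) − 1) = 192.717501·(cosh(0.449082) − 1) = 19.761935
T_max/T_min = cosh(S/(2a)) = 1.102544

a=192.718 sag=19.762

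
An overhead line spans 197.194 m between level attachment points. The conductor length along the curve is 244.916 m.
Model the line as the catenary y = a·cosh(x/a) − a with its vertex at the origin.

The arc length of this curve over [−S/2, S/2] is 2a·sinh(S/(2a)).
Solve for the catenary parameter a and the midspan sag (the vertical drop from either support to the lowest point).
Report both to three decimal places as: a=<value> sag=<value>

seed: a₀ = √(S³/(24(L−S))) = √(197.194³/(24·47.722)) = 81.823039
iter 1: u=1.205003  f(a)=+3.587e+00  f'(a)=-1.345e+00  a ← 81.823039 − (+3.587e+00/-1.345e+00) = 84.490160
iter 2: u=1.166964  f(a)=+1.828e-01  f'(a)=-1.211e+00  a ← 84.490160 − (+1.828e-01/-1.211e+00) = 84.641159
iter 3: u=1.164882  f(a)=+5.316e-04  f'(a)=-1.204e+00  a ← 84.641159 − (+5.316e-04/-1.204e+00) = 84.641600
iter 4: u=1.164876  f(a)=+4.523e-09  f'(a)=-1.204e+00  a ← 84.641600 − (+4.523e-09/-1.204e+00) = 84.641600
iter 5: u=1.164876  f(a)=-2.842e-14  f'(a)=-1.204e+00  a ← 84.641600 − (-2.842e-14/-1.204e+00) = 84.641600
converged: |Δa| < 1e-12 after 5 iterations
sag = a·(cosh(S/(2a)) − 1) = 84.641600·(cosh(1.164876) − 1) = 64.221297
T_max/T_min = cosh(S/(2a)) = 1.758744

a=84.642 sag=64.221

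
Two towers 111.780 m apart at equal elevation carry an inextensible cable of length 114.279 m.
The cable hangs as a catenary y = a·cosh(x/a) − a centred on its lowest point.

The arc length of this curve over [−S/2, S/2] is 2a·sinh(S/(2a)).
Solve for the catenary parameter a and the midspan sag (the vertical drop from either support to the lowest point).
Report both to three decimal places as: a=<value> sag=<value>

a=153.110 sag=10.315

seed: a₀ = √(S³/(24(L−S))) = √(111.780³/(24·2.499)) = 152.601010
iter 1: u=0.366249  f(a)=+1.681e-02  f'(a)=-3.319e-02  a ← 152.601010 − (+1.681e-02/-3.319e-02) = 153.107562
iter 2: u=0.365037  f(a)=+8.409e-05  f'(a)=-3.286e-02  a ← 153.107562 − (+8.409e-05/-3.286e-02) = 153.110121
iter 3: u=0.365031  f(a)=+2.127e-09  f'(a)=-3.286e-02  a ← 153.110121 − (+2.127e-09/-3.286e-02) = 153.110121
iter 4: u=0.365031  f(a)=+0.000e+00  f'(a)=-3.286e-02  a ← 153.110121 − (+0.000e+00/-3.286e-02) = 153.110121
converged: |Δa| < 1e-12 after 4 iterations
sag = a·(cosh(S/(2a)) − 1) = 153.110121·(cosh(0.365031) − 1) = 10.314576
T_max/T_min = cosh(S/(2a)) = 1.067367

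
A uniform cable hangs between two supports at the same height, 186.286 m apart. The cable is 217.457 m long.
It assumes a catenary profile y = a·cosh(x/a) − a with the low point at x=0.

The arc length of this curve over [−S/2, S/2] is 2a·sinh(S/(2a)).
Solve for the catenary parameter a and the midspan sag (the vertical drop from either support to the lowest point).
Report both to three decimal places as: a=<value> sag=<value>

a=95.207 sag=49.314

seed: a₀ = √(S³/(24(L−S))) = √(186.286³/(24·31.171)) = 92.958549
iter 1: u=1.001984  f(a)=+1.603e+00  f'(a)=-7.404e-01  a ← 92.958549 − (+1.603e+00/-7.404e-01) = 95.123054
iter 2: u=0.979184  f(a)=+5.769e-02  f'(a)=-6.880e-01  a ← 95.123054 − (+5.769e-02/-6.880e-01) = 95.206899
iter 3: u=0.978322  f(a)=+8.091e-05  f'(a)=-6.861e-01  a ← 95.206899 − (+8.091e-05/-6.861e-01) = 95.207017
iter 4: u=0.978321  f(a)=+1.597e-10  f'(a)=-6.861e-01  a ← 95.207017 − (+1.597e-10/-6.861e-01) = 95.207017
iter 5: u=0.978321  f(a)=-8.527e-14  f'(a)=-6.861e-01  a ← 95.207017 − (-8.527e-14/-6.861e-01) = 95.207017
converged: |Δa| < 1e-12 after 5 iterations
sag = a·(cosh(S/(2a)) − 1) = 95.207017·(cosh(0.978321) − 1) = 49.313787
T_max/T_min = cosh(S/(2a)) = 1.517964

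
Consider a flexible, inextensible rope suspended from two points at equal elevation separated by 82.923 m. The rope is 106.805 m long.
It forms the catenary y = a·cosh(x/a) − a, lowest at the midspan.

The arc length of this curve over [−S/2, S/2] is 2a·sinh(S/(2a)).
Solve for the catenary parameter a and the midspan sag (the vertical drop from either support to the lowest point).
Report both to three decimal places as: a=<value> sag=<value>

seed: a₀ = √(S³/(24(L−S))) = √(82.923³/(24·23.882)) = 31.540715
iter 1: u=1.314539  f(a)=+2.150e+00  f'(a)=-1.793e+00  a ← 31.540715 − (+2.150e+00/-1.793e+00) = 32.740225
iter 2: u=1.266378  f(a)=+1.288e-01  f'(a)=-1.584e+00  a ← 32.740225 − (+1.288e-01/-1.584e+00) = 32.821518
iter 3: u=1.263241  f(a)=+5.267e-04  f'(a)=-1.571e+00  a ← 32.821518 − (+5.267e-04/-1.571e+00) = 32.821853
iter 4: u=1.263229  f(a)=+8.891e-09  f'(a)=-1.571e+00  a ← 32.821853 − (+8.891e-09/-1.571e+00) = 32.821853
iter 5: u=1.263229  f(a)=+0.000e+00  f'(a)=-1.571e+00  a ← 32.821853 − (+0.000e+00/-1.571e+00) = 32.821853
converged: |Δa| < 1e-12 after 5 iterations
sag = a·(cosh(S/(2a)) − 1) = 32.821853·(cosh(1.263229) − 1) = 29.860689
T_max/T_min = cosh(S/(2a)) = 1.909781

a=32.822 sag=29.861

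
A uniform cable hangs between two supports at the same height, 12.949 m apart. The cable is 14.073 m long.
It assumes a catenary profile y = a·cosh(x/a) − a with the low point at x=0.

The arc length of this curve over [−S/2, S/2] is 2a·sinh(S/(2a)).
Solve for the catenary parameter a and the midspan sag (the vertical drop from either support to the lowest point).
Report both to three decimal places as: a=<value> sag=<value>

seed: a₀ = √(S³/(24(L−S))) = √(12.949³/(24·1.124)) = 8.971511
iter 1: u=0.721673  f(a)=+2.964e-02  f'(a)=-2.639e-01  a ← 8.971511 − (+2.964e-02/-2.639e-01) = 9.083822
iter 2: u=0.712751  f(a)=+5.657e-04  f'(a)=-2.539e-01  a ← 9.083822 − (+5.657e-04/-2.539e-01) = 9.086050
iter 3: u=0.712576  f(a)=+2.150e-07  f'(a)=-2.537e-01  a ← 9.086050 − (+2.150e-07/-2.537e-01) = 9.086051
iter 4: u=0.712576  f(a)=+3.197e-14  f'(a)=-2.537e-01  a ← 9.086051 − (+3.197e-14/-2.537e-01) = 9.086051
converged: |Δa| < 1e-12 after 4 iterations
sag = a·(cosh(S/(2a)) − 1) = 9.086051·(cosh(0.712576) − 1) = 2.406062
T_max/T_min = cosh(S/(2a)) = 1.264808

a=9.086 sag=2.406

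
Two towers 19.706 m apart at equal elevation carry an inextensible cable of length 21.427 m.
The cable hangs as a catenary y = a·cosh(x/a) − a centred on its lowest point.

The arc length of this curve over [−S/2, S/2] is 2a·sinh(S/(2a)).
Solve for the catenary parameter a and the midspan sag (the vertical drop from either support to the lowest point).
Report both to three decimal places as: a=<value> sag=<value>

a=13.786 sag=3.673

seed: a₀ = √(S³/(24(L−S))) = √(19.706³/(24·1.721)) = 13.611364
iter 1: u=0.723880  f(a)=+4.566e-02  f'(a)=-2.664e-01  a ← 13.611364 − (+4.566e-02/-2.664e-01) = 13.782764
iter 2: u=0.714878  f(a)=+8.767e-04  f'(a)=-2.562e-01  a ← 13.782764 − (+8.767e-04/-2.562e-01) = 13.786186
iter 3: u=0.714701  f(a)=+3.373e-07  f'(a)=-2.560e-01  a ← 13.786186 − (+3.373e-07/-2.560e-01) = 13.786187
iter 4: u=0.714701  f(a)=+4.619e-14  f'(a)=-2.560e-01  a ← 13.786187 − (+4.619e-14/-2.560e-01) = 13.786187
converged: |Δa| < 1e-12 after 4 iterations
sag = a·(cosh(S/(2a)) − 1) = 13.786187·(cosh(0.714701) − 1) = 3.673425
T_max/T_min = cosh(S/(2a)) = 1.266457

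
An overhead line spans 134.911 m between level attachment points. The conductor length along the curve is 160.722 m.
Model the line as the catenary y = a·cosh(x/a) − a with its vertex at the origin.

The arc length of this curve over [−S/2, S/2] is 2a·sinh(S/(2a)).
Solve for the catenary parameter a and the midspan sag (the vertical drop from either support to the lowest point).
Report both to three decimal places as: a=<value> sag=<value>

seed: a₀ = √(S³/(24(L−S))) = √(134.911³/(24·25.811)) = 62.959752
iter 1: u=1.071407  f(a)=+1.523e+00  f'(a)=-9.180e-01  a ← 62.959752 − (+1.523e+00/-9.180e-01) = 64.618368
iter 2: u=1.043906  f(a)=+6.224e-02  f'(a)=-8.443e-01  a ← 64.618368 − (+6.224e-02/-8.443e-01) = 64.692086
iter 3: u=1.042716  f(a)=+1.138e-04  f'(a)=-8.412e-01  a ← 64.692086 − (+1.138e-04/-8.412e-01) = 64.692222
iter 4: u=1.042714  f(a)=+3.823e-10  f'(a)=-8.412e-01  a ← 64.692222 − (+3.823e-10/-8.412e-01) = 64.692222
iter 5: u=1.042714  f(a)=+0.000e+00  f'(a)=-8.412e-01  a ← 64.692222 − (+0.000e+00/-8.412e-01) = 64.692222
converged: |Δa| < 1e-12 after 5 iterations
sag = a·(cosh(S/(2a)) − 1) = 64.692222·(cosh(1.042714) − 1) = 38.472568
T_max/T_min = cosh(S/(2a)) = 1.594702

a=64.692 sag=38.473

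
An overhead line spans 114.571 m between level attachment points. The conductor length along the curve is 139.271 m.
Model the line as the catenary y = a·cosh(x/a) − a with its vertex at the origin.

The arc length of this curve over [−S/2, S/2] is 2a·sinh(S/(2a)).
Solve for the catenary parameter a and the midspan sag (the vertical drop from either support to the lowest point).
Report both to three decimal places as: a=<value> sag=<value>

seed: a₀ = √(S³/(24(L−S))) = √(114.571³/(24·24.700)) = 50.368377
iter 1: u=1.137331  f(a)=+1.648e+00  f'(a)=-1.114e+00  a ← 50.368377 − (+1.648e+00/-1.114e+00) = 51.847840
iter 2: u=1.104877  f(a)=+7.538e-02  f'(a)=-1.014e+00  a ← 51.847840 − (+7.538e-02/-1.014e+00) = 51.922190
iter 3: u=1.103295  f(a)=+1.745e-04  f'(a)=-1.009e+00  a ← 51.922190 − (+1.745e-04/-1.009e+00) = 51.922363
iter 4: u=1.103291  f(a)=+9.405e-10  f'(a)=-1.009e+00  a ← 51.922363 − (+9.405e-10/-1.009e+00) = 51.922363
iter 5: u=1.103291  f(a)=+2.842e-14  f'(a)=-1.009e+00  a ← 51.922363 − (+2.842e-14/-1.009e+00) = 51.922363
converged: |Δa| < 1e-12 after 5 iterations
sag = a·(cosh(S/(2a)) − 1) = 51.922363·(cosh(1.103291) − 1) = 34.939796
T_max/T_min = cosh(S/(2a)) = 1.672924

a=51.922 sag=34.940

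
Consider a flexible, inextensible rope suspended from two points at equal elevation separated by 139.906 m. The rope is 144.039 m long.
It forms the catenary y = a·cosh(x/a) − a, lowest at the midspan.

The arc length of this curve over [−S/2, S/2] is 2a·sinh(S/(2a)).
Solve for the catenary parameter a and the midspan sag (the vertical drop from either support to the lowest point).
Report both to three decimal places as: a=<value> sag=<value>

a=166.887 sag=14.877

seed: a₀ = √(S³/(24(L−S))) = √(139.906³/(24·4.133)) = 166.156060
iter 1: u=0.421008  f(a)=+3.678e-02  f'(a)=-5.064e-02  a ← 166.156060 − (+3.678e-02/-5.064e-02) = 166.882487
iter 2: u=0.419175  f(a)=+2.426e-04  f'(a)=-4.997e-02  a ← 166.882487 − (+2.426e-04/-4.997e-02) = 166.887342
iter 3: u=0.419163  f(a)=+1.071e-08  f'(a)=-4.997e-02  a ← 166.887342 − (+1.071e-08/-4.997e-02) = 166.887342
iter 4: u=0.419163  f(a)=+0.000e+00  f'(a)=-4.997e-02  a ← 166.887342 − (+0.000e+00/-4.997e-02) = 166.887342
converged: |Δa| < 1e-12 after 4 iterations
sag = a·(cosh(S/(2a)) − 1) = 166.887342·(cosh(0.419163) − 1) = 14.876772
T_max/T_min = cosh(S/(2a)) = 1.089143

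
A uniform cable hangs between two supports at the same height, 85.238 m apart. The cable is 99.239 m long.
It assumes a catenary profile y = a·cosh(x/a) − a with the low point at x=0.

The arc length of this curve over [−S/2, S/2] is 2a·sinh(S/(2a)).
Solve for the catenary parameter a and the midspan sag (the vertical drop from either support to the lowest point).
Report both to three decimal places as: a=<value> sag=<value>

a=43.950 sag=22.335

seed: a₀ = √(S³/(24(L−S))) = √(85.238³/(24·14.001)) = 42.930380
iter 1: u=0.992747  f(a)=+7.063e-01  f'(a)=-7.189e-01  a ← 42.930380 − (+7.063e-01/-7.189e-01) = 43.912979
iter 2: u=0.970533  f(a)=+2.498e-02  f'(a)=-6.688e-01  a ← 43.912979 − (+2.498e-02/-6.688e-01) = 43.950325
iter 3: u=0.969708  f(a)=+3.377e-05  f'(a)=-6.670e-01  a ← 43.950325 − (+3.377e-05/-6.670e-01) = 43.950376
iter 4: u=0.969707  f(a)=+6.193e-11  f'(a)=-6.670e-01  a ← 43.950376 − (+6.193e-11/-6.670e-01) = 43.950376
iter 5: u=0.969707  f(a)=+0.000e+00  f'(a)=-6.670e-01  a ← 43.950376 − (+0.000e+00/-6.670e-01) = 43.950376
converged: |Δa| < 1e-12 after 5 iterations
sag = a·(cosh(S/(2a)) − 1) = 43.950376·(cosh(0.969707) − 1) = 22.334844
T_max/T_min = cosh(S/(2a)) = 1.508183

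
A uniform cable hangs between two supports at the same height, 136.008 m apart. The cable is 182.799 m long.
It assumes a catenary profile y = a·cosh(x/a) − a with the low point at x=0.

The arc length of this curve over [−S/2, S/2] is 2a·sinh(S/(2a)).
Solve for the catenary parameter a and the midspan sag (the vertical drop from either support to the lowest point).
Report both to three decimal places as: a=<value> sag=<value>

a=49.604 sag=54.388

seed: a₀ = √(S³/(24(L−S))) = √(136.008³/(24·46.791)) = 47.332549
iter 1: u=1.436728  f(a)=+5.074e+00  f'(a)=-2.416e+00  a ← 47.332549 − (+5.074e+00/-2.416e+00) = 49.432098
iter 2: u=1.375705  f(a)=+3.571e-01  f'(a)=-2.087e+00  a ← 49.432098 − (+3.571e-01/-2.087e+00) = 49.603187
iter 3: u=1.370960  f(a)=+2.065e-03  f'(a)=-2.063e+00  a ← 49.603187 − (+2.065e-03/-2.063e+00) = 49.604188
iter 4: u=1.370933  f(a)=+6.996e-08  f'(a)=-2.063e+00  a ← 49.604188 − (+6.996e-08/-2.063e+00) = 49.604188
iter 5: u=1.370933  f(a)=+0.000e+00  f'(a)=-2.063e+00  a ← 49.604188 − (+0.000e+00/-2.063e+00) = 49.604188
converged: |Δa| < 1e-12 after 5 iterations
sag = a·(cosh(S/(2a)) − 1) = 49.604188·(cosh(1.370933) − 1) = 54.388331
T_max/T_min = cosh(S/(2a)) = 2.096446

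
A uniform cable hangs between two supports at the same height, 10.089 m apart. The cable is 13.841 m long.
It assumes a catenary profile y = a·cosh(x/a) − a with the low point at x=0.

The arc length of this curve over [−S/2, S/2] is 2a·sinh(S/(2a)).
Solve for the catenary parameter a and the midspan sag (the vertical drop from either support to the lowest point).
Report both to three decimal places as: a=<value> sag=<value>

a=3.551 sag=4.227

seed: a₀ = √(S³/(24(L−S))) = √(10.089³/(24·3.752)) = 3.377032
iter 1: u=1.493767  f(a)=+4.415e-01  f'(a)=-2.759e+00  a ← 3.377032 − (+4.415e-01/-2.759e+00) = 3.537064
iter 2: u=1.426183  f(a)=+3.333e-02  f'(a)=-2.357e+00  a ← 3.537064 − (+3.333e-02/-2.357e+00) = 3.551204
iter 3: u=1.420504  f(a)=+2.241e-04  f'(a)=-2.325e+00  a ← 3.551204 − (+2.241e-04/-2.325e+00) = 3.551300
iter 4: u=1.420466  f(a)=+1.029e-08  f'(a)=-2.325e+00  a ← 3.551300 − (+1.029e-08/-2.325e+00) = 3.551300
iter 5: u=1.420466  f(a)=+1.776e-15  f'(a)=-2.325e+00  a ← 3.551300 − (+1.776e-15/-2.325e+00) = 3.551300
converged: |Δa| < 1e-12 after 5 iterations
sag = a·(cosh(S/(2a)) − 1) = 3.551300·(cosh(1.420466) − 1) = 4.227199
T_max/T_min = cosh(S/(2a)) = 2.190324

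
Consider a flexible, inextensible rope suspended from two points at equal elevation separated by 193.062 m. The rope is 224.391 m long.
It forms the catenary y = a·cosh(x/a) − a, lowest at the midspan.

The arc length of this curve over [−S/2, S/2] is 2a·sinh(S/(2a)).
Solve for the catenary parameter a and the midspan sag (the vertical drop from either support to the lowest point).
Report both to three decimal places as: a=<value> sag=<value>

a=100.126 sag=50.250

seed: a₀ = √(S³/(24(L−S))) = √(193.062³/(24·31.329)) = 97.828707
iter 1: u=0.986735  f(a)=+1.561e+00  f'(a)=-7.051e-01  a ← 97.828707 − (+1.561e+00/-7.051e-01) = 100.042726
iter 2: u=0.964898  f(a)=+5.456e-02  f'(a)=-6.565e-01  a ← 100.042726 − (+5.456e-02/-6.565e-01) = 100.125835
iter 3: u=0.964097  f(a)=+7.202e-05  f'(a)=-6.548e-01  a ← 100.125835 − (+7.202e-05/-6.548e-01) = 100.125945
iter 4: u=0.964096  f(a)=+1.259e-10  f'(a)=-6.548e-01  a ← 100.125945 − (+1.259e-10/-6.548e-01) = 100.125945
iter 5: u=0.964096  f(a)=-2.842e-14  f'(a)=-6.548e-01  a ← 100.125945 − (-2.842e-14/-6.548e-01) = 100.125945
converged: |Δa| < 1e-12 after 5 iterations
sag = a·(cosh(S/(2a)) − 1) = 100.125945·(cosh(0.964096) − 1) = 50.250366
T_max/T_min = cosh(S/(2a)) = 1.501872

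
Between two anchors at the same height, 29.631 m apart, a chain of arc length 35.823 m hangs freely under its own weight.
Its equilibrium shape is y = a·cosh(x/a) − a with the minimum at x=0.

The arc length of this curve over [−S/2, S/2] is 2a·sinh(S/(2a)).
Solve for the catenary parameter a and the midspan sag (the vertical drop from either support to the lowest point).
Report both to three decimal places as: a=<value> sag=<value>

seed: a₀ = √(S³/(24(L−S))) = √(29.631³/(24·6.192)) = 13.231174
iter 1: u=1.119742  f(a)=+4.000e-01  f'(a)=-1.059e+00  a ← 13.231174 − (+4.000e-01/-1.059e+00) = 13.608971
iter 2: u=1.088657  f(a)=+1.777e-02  f'(a)=-9.665e-01  a ← 13.608971 − (+1.777e-02/-9.665e-01) = 13.627358
iter 3: u=1.087188  f(a)=+3.869e-05  f'(a)=-9.623e-01  a ← 13.627358 − (+3.869e-05/-9.623e-01) = 13.627398
iter 4: u=1.087185  f(a)=+1.843e-10  f'(a)=-9.623e-01  a ← 13.627398 − (+1.843e-10/-9.623e-01) = 13.627398
iter 5: u=1.087185  f(a)=+0.000e+00  f'(a)=-9.623e-01  a ← 13.627398 − (+0.000e+00/-9.623e-01) = 13.627398
converged: |Δa| < 1e-12 after 5 iterations
sag = a·(cosh(S/(2a)) − 1) = 13.627398·(cosh(1.087185) − 1) = 8.878775
T_max/T_min = cosh(S/(2a)) = 1.651539

a=13.627 sag=8.879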